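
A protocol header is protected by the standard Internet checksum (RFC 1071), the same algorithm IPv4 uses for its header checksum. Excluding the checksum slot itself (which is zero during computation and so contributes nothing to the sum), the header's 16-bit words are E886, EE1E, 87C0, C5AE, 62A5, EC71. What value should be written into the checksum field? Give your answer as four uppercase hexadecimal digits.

8CD3

One's-complement addition (fold any carry out of bit 15 back into bit 0):
  0xE886 + 0xEE1E = 0x1D6A4 → wrap carry → 0xD6A5
  0xD6A5 + 0x87C0 = 0x15E65 → wrap carry → 0x5E66
  0x5E66 + 0xC5AE = 0x12414 → wrap carry → 0x2415
  0x2415 + 0x62A5 = 0x086BA
  0x86BA + 0xEC71 = 0x1732B → wrap carry → 0x732C
One's-complement sum = 0x732C.
Checksum = ~0x732C & 0xFFFF = 0x8CD3.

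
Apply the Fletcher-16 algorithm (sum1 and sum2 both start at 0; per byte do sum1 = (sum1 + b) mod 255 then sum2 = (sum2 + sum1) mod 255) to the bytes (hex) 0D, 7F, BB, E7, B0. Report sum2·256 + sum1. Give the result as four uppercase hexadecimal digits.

Running sums (mod 255):
  after byte 0 (0D): sum1=13, sum2=13
  after byte 1 (7F): sum1=140, sum2=153
  after byte 2 (BB): sum1=72, sum2=225
  after byte 3 (E7): sum1=48, sum2=18
  after byte 4 (B0): sum1=224, sum2=242
Checksum = sum2·256 + sum1 = 242·256 + 224 = 62176 = 0xF2E0.

F2E0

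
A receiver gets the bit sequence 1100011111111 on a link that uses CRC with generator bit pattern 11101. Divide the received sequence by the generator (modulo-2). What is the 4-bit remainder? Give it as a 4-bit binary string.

Modulo-2 division of 1100011111111 by 11101:
  pos 0: 11000 XOR 11101 = 00101
  pos 2: 10111 XOR 11101 = 01010
  pos 3: 10101 XOR 11101 = 01000
  pos 4: 10001 XOR 11101 = 01100
  pos 5: 11001 XOR 11101 = 00100
  pos 7: 10011 XOR 11101 = 01110
  pos 8: 11101 XOR 11101 = 00000
Remainder = 0000 (zero — the frame passes the CRC check).

0000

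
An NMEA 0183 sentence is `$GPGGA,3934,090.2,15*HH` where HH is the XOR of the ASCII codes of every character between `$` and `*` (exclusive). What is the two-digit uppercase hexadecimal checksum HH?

56

XOR the ASCII codes of the payload characters:
  'G' = 0x47 → acc = 0x47
  'P' = 0x50 → acc = 0x17
  'G' = 0x47 → acc = 0x50
  'G' = 0x47 → acc = 0x17
  'A' = 0x41 → acc = 0x56
  ',' = 0x2C → acc = 0x7A
  '3' = 0x33 → acc = 0x49
  '9' = 0x39 → acc = 0x70
  '3' = 0x33 → acc = 0x43
  '4' = 0x34 → acc = 0x77
  ',' = 0x2C → acc = 0x5B
  '0' = 0x30 → acc = 0x6B
  '9' = 0x39 → acc = 0x52
  '0' = 0x30 → acc = 0x62
  '.' = 0x2E → acc = 0x4C
  '2' = 0x32 → acc = 0x7E
  ',' = 0x2C → acc = 0x52
  '1' = 0x31 → acc = 0x63
  '5' = 0x35 → acc = 0x56
Checksum = 0x56.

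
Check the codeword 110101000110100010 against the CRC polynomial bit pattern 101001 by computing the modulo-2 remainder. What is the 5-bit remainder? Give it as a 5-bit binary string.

Modulo-2 division of 110101000110100010 by 101001:
  pos 0: 110101 XOR 101001 = 011100
  pos 1: 111000 XOR 101001 = 010001
  pos 2: 100010 XOR 101001 = 001011
  pos 4: 101101 XOR 101001 = 000100
  pos 7: 100101 XOR 101001 = 001100
  pos 9: 110000 XOR 101001 = 011001
  pos 10: 110010 XOR 101001 = 011011
  pos 11: 110111 XOR 101001 = 011110
  pos 12: 111100 XOR 101001 = 010101
Remainder = 10101 (nonzero — an error is detected).

10101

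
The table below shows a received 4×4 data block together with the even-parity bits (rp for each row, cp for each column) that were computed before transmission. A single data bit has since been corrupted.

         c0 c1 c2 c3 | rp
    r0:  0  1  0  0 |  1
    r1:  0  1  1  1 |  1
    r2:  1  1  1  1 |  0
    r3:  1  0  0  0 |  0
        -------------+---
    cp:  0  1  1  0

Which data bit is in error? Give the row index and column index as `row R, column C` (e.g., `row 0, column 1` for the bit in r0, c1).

row 3, column 2

Recompute each row's even parity and compare to rp:
  r0: data parity 1, sent rp 1 → ok
  r1: data parity 1, sent rp 1 → ok
  r2: data parity 0, sent rp 0 → ok
  r3: data parity 1, sent rp 0 → mismatch
Recompute each column's even parity and compare to cp:
  c0: data parity 0, sent cp 0 → ok
  c1: data parity 1, sent cp 1 → ok
  c2: data parity 0, sent cp 1 → mismatch
  c3: data parity 0, sent cp 0 → ok
Exactly one row (r3) and one column (c2) fail → the flipped bit is at their intersection.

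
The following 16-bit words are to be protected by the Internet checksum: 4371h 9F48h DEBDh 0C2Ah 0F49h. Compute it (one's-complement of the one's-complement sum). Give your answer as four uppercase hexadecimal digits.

One's-complement addition (fold any carry out of bit 15 back into bit 0):
  0x4371 + 0x9F48 = 0x0E2B9
  0xE2B9 + 0xDEBD = 0x1C176 → wrap carry → 0xC177
  0xC177 + 0x0C2A = 0x0CDA1
  0xCDA1 + 0x0F49 = 0x0DCEA
One's-complement sum = 0xDCEA.
Checksum = ~0xDCEA & 0xFFFF = 0x2315.

2315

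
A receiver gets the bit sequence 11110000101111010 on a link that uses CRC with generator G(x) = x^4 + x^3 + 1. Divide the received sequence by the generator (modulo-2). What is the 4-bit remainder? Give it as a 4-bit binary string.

Modulo-2 division of 11110000101111010 by 11001:
  pos 0: 11110 XOR 11001 = 00111
  pos 2: 11100 XOR 11001 = 00101
  pos 4: 10101 XOR 11001 = 01100
  pos 5: 11000 XOR 11001 = 00001
  pos 9: 11111 XOR 11001 = 00110
  pos 11: 11001 XOR 11001 = 00000
Remainder = 0000 (zero — the frame passes the CRC check).

0000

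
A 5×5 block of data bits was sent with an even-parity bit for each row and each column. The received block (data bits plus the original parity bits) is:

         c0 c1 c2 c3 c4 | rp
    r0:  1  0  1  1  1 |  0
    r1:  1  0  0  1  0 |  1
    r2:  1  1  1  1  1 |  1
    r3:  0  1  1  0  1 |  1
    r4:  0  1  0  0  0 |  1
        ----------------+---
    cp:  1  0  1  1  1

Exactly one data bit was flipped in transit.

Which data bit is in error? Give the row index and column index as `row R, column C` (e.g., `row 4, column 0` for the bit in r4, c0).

row 1, column 1

Recompute each row's even parity and compare to rp:
  r0: data parity 0, sent rp 0 → ok
  r1: data parity 0, sent rp 1 → mismatch
  r2: data parity 1, sent rp 1 → ok
  r3: data parity 1, sent rp 1 → ok
  r4: data parity 1, sent rp 1 → ok
Recompute each column's even parity and compare to cp:
  c0: data parity 1, sent cp 1 → ok
  c1: data parity 1, sent cp 0 → mismatch
  c2: data parity 1, sent cp 1 → ok
  c3: data parity 1, sent cp 1 → ok
  c4: data parity 1, sent cp 1 → ok
Exactly one row (r1) and one column (c1) fail → the flipped bit is at their intersection.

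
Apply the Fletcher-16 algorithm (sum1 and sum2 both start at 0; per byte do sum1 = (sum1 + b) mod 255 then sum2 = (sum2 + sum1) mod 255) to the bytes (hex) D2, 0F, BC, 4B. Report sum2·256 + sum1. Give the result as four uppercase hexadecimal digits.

3DE9

Running sums (mod 255):
  after byte 0 (D2): sum1=210, sum2=210
  after byte 1 (0F): sum1=225, sum2=180
  after byte 2 (BC): sum1=158, sum2=83
  after byte 3 (4B): sum1=233, sum2=61
Checksum = sum2·256 + sum1 = 61·256 + 233 = 15849 = 0x3DE9.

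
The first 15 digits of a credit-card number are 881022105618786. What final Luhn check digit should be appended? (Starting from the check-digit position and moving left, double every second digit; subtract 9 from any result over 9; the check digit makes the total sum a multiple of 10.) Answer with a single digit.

Partial digits right→left: 6 8 7 8 1 6 5 0 1 2 2 0 1 8 8
Double every second digit counting from the check-digit position (so the 1st, 3rd, 5th, ... of the partial from the right).
  doubled (with −9 where >9): 3 5 2 1 2 4 2 7 → sum 26
  kept as-is: 8 8 6 0 2 0 8 → sum 32
Total = 26 + 32 = 58.
Check digit = (10 − (58 mod 10)) mod 10 = 2.

2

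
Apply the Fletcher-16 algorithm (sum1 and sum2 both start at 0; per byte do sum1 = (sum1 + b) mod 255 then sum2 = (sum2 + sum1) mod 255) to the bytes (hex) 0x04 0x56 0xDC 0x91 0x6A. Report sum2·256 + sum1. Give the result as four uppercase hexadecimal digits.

Running sums (mod 255):
  after byte 0 (0x04): sum1=4, sum2=4
  after byte 1 (0x56): sum1=90, sum2=94
  after byte 2 (0xDC): sum1=55, sum2=149
  after byte 3 (0x91): sum1=200, sum2=94
  after byte 4 (0x6A): sum1=51, sum2=145
Checksum = sum2·256 + sum1 = 145·256 + 51 = 37171 = 0x9133.

9133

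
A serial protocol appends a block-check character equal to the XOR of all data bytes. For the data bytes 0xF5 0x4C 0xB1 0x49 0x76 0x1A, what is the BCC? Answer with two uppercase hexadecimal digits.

XOR the bytes together:
  start with 0xF5
  0xF5 ⊕ 0x4C = 0xB9
  0xB9 ⊕ 0xB1 = 0x08
  0x08 ⊕ 0x49 = 0x41
  0x41 ⊕ 0x76 = 0x37
  0x37 ⊕ 0x1A = 0x2D

2D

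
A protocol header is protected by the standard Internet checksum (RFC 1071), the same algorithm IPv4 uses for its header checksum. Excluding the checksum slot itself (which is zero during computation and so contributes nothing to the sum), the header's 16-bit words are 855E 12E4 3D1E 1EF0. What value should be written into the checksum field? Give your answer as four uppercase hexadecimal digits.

One's-complement addition (fold any carry out of bit 15 back into bit 0):
  0x855E + 0x12E4 = 0x09842
  0x9842 + 0x3D1E = 0x0D560
  0xD560 + 0x1EF0 = 0x0F450
One's-complement sum = 0xF450.
Checksum = ~0xF450 & 0xFFFF = 0x0BAF.

0BAF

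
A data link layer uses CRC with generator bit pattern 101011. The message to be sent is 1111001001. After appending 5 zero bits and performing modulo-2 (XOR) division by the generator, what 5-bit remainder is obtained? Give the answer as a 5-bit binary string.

11000

Append 5 zeros: 111100100100000. Divide by 101011 (XOR where the leading bit is 1):
  pos 0: 111100 XOR 101011 = 010111
  pos 1: 101111 XOR 101011 = 000100
  pos 4: 100001 XOR 101011 = 001010
  pos 6: 101000 XOR 101011 = 000011
Remainder (last 5 bits) = 11000. This is the CRC / FCS.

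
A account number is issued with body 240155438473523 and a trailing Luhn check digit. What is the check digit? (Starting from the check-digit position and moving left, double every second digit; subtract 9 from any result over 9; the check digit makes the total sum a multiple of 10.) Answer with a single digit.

6

Partial digits right→left: 3 2 5 3 7 4 8 3 4 5 5 1 0 4 2
Double every second digit counting from the check-digit position (so the 1st, 3rd, 5th, ... of the partial from the right).
  doubled (with −9 where >9): 6 1 5 7 8 1 0 4 → sum 32
  kept as-is: 2 3 4 3 5 1 4 → sum 22
Total = 32 + 22 = 54.
Check digit = (10 − (54 mod 10)) mod 10 = 6.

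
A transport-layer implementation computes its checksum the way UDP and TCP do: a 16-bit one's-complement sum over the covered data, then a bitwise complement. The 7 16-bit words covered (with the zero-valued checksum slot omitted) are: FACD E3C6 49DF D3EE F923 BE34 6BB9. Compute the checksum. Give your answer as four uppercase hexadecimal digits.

One's-complement addition (fold any carry out of bit 15 back into bit 0):
  0xFACD + 0xE3C6 = 0x1DE93 → wrap carry → 0xDE94
  0xDE94 + 0x49DF = 0x12873 → wrap carry → 0x2874
  0x2874 + 0xD3EE = 0x0FC62
  0xFC62 + 0xF923 = 0x1F585 → wrap carry → 0xF586
  0xF586 + 0xBE34 = 0x1B3BA → wrap carry → 0xB3BB
  0xB3BB + 0x6BB9 = 0x11F74 → wrap carry → 0x1F75
One's-complement sum = 0x1F75.
Checksum = ~0x1F75 & 0xFFFF = 0xE08A.

E08A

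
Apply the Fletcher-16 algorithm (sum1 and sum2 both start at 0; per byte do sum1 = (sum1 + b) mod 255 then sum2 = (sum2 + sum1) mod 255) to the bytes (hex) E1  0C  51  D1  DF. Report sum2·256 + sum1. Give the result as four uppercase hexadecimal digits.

Running sums (mod 255):
  after byte 0 (E1): sum1=225, sum2=225
  after byte 1 (0C): sum1=237, sum2=207
  after byte 2 (51): sum1=63, sum2=15
  after byte 3 (D1): sum1=17, sum2=32
  after byte 4 (DF): sum1=240, sum2=17
Checksum = sum2·256 + sum1 = 17·256 + 240 = 4592 = 0x11F0.

11F0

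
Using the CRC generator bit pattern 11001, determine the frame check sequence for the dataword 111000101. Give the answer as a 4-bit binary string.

Append 4 zeros: 1110001010000. Divide by 11001 (XOR where the leading bit is 1):
  pos 0: 11100 XOR 11001 = 00101
  pos 2: 10101 XOR 11001 = 01100
  pos 3: 11000 XOR 11001 = 00001
  pos 7: 11000 XOR 11001 = 00001
Remainder (last 4 bits) = 0010. This is the CRC / FCS.

0010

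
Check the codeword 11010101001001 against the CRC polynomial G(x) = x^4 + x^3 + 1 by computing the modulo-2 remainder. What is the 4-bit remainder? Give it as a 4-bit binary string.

Modulo-2 division of 11010101001001 by 11001:
  pos 0: 11010 XOR 11001 = 00011
  pos 3: 11101 XOR 11001 = 00100
  pos 5: 10000 XOR 11001 = 01001
  pos 6: 10011 XOR 11001 = 01010
  pos 7: 10100 XOR 11001 = 01101
  pos 8: 11010 XOR 11001 = 00011
Remainder = 0111 (nonzero — an error is detected).

0111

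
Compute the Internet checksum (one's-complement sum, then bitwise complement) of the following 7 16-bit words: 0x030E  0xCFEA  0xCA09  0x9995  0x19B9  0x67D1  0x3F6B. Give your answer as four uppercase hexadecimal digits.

One's-complement addition (fold any carry out of bit 15 back into bit 0):
  0x030E + 0xCFEA = 0x0D2F8
  0xD2F8 + 0xCA09 = 0x19D01 → wrap carry → 0x9D02
  0x9D02 + 0x9995 = 0x13697 → wrap carry → 0x3698
  0x3698 + 0x19B9 = 0x05051
  0x5051 + 0x67D1 = 0x0B822
  0xB822 + 0x3F6B = 0x0F78D
One's-complement sum = 0xF78D.
Checksum = ~0xF78D & 0xFFFF = 0x0872.

0872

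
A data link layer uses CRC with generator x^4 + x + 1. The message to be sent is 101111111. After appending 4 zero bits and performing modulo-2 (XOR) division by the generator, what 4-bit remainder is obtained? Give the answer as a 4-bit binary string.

0101

Append 4 zeros: 1011111110000. Divide by 10011 (XOR where the leading bit is 1):
  pos 0: 10111 XOR 10011 = 00100
  pos 2: 10011 XOR 10011 = 00000
  pos 7: 11000 XOR 10011 = 01011
  pos 8: 10110 XOR 10011 = 00101
Remainder (last 4 bits) = 0101. This is the CRC / FCS.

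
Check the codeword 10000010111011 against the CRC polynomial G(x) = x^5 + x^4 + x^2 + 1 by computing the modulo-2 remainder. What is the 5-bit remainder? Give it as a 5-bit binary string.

Modulo-2 division of 10000010111011 by 110101:
  pos 0: 100000 XOR 110101 = 010101
  pos 1: 101011 XOR 110101 = 011110
  pos 2: 111100 XOR 110101 = 001001
  pos 4: 100111 XOR 110101 = 010010
  pos 5: 100101 XOR 110101 = 010000
  pos 6: 100000 XOR 110101 = 010101
  pos 7: 101011 XOR 110101 = 011110
  pos 8: 111101 XOR 110101 = 001000
Remainder = 01000 (nonzero — an error is detected).

01000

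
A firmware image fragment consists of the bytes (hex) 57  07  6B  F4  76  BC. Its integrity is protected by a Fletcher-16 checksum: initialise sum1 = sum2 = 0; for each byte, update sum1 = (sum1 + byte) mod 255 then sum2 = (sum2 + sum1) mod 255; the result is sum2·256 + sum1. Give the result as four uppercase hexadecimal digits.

65F1

Running sums (mod 255):
  after byte 0 (57): sum1=87, sum2=87
  after byte 1 (07): sum1=94, sum2=181
  after byte 2 (6B): sum1=201, sum2=127
  after byte 3 (F4): sum1=190, sum2=62
  after byte 4 (76): sum1=53, sum2=115
  after byte 5 (BC): sum1=241, sum2=101
Checksum = sum2·256 + sum1 = 101·256 + 241 = 26097 = 0x65F1.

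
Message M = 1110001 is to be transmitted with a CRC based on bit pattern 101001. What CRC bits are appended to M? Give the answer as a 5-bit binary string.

Append 5 zeros: 111000100000. Divide by 101001 (XOR where the leading bit is 1):
  pos 0: 111000 XOR 101001 = 010001
  pos 1: 100011 XOR 101001 = 001010
  pos 3: 101000 XOR 101001 = 000001
Remainder (last 5 bits) = 01000. This is the CRC / FCS.

01000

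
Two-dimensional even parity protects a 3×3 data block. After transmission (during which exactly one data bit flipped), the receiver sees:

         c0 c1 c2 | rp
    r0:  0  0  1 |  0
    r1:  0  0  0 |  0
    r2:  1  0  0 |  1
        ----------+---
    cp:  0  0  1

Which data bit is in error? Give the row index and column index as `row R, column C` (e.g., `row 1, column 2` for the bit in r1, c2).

Recompute each row's even parity and compare to rp:
  r0: data parity 1, sent rp 0 → mismatch
  r1: data parity 0, sent rp 0 → ok
  r2: data parity 1, sent rp 1 → ok
Recompute each column's even parity and compare to cp:
  c0: data parity 1, sent cp 0 → mismatch
  c1: data parity 0, sent cp 0 → ok
  c2: data parity 1, sent cp 1 → ok
Exactly one row (r0) and one column (c0) fail → the flipped bit is at their intersection.

row 0, column 0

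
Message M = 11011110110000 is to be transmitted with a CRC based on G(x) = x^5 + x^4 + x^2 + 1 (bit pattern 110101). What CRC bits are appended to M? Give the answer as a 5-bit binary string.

Append 5 zeros: 1101111011000000000. Divide by 110101 (XOR where the leading bit is 1):
  pos 0: 110111 XOR 110101 = 000010
  pos 4: 101011 XOR 110101 = 011110
  pos 5: 111100 XOR 110101 = 001001
  pos 7: 100100 XOR 110101 = 010001
  pos 8: 100010 XOR 110101 = 010111
  pos 9: 101110 XOR 110101 = 011011
  pos 10: 110110 XOR 110101 = 000011
Remainder (last 5 bits) = 11000. This is the CRC / FCS.

11000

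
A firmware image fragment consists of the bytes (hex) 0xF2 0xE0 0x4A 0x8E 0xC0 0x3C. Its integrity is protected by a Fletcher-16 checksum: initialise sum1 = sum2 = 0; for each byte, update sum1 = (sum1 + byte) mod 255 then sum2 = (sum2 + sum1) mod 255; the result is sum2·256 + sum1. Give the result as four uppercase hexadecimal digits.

Running sums (mod 255):
  after byte 0 (0xF2): sum1=242, sum2=242
  after byte 1 (0xE0): sum1=211, sum2=198
  after byte 2 (0x4A): sum1=30, sum2=228
  after byte 3 (0x8E): sum1=172, sum2=145
  after byte 4 (0xC0): sum1=109, sum2=254
  after byte 5 (0x3C): sum1=169, sum2=168
Checksum = sum2·256 + sum1 = 168·256 + 169 = 43177 = 0xA8A9.

A8A9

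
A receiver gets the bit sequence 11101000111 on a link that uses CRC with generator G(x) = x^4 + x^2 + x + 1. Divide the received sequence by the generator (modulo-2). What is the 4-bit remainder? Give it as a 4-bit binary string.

0010

Modulo-2 division of 11101000111 by 10111:
  pos 0: 11101 XOR 10111 = 01010
  pos 1: 10100 XOR 10111 = 00011
  pos 4: 11001 XOR 10111 = 01110
  pos 5: 11101 XOR 10111 = 01010
  pos 6: 10101 XOR 10111 = 00010
Remainder = 0010 (nonzero — an error is detected).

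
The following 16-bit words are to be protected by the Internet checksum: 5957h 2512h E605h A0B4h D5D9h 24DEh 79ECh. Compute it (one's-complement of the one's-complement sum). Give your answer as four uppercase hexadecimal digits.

One's-complement addition (fold any carry out of bit 15 back into bit 0):
  0x5957 + 0x2512 = 0x07E69
  0x7E69 + 0xE605 = 0x1646E → wrap carry → 0x646F
  0x646F + 0xA0B4 = 0x10523 → wrap carry → 0x0524
  0x0524 + 0xD5D9 = 0x0DAFD
  0xDAFD + 0x24DE = 0x0FFDB
  0xFFDB + 0x79EC = 0x179C7 → wrap carry → 0x79C8
One's-complement sum = 0x79C8.
Checksum = ~0x79C8 & 0xFFFF = 0x8637.

8637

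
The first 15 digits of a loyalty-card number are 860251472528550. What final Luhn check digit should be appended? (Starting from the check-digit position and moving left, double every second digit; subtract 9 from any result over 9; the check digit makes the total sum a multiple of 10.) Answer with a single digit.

1

Partial digits right→left: 0 5 5 8 2 5 2 7 4 1 5 2 0 6 8
Double every second digit counting from the check-digit position (so the 1st, 3rd, 5th, ... of the partial from the right).
  doubled (with −9 where >9): 0 1 4 4 8 1 0 7 → sum 25
  kept as-is: 5 8 5 7 1 2 6 → sum 34
Total = 25 + 34 = 59.
Check digit = (10 − (59 mod 10)) mod 10 = 1.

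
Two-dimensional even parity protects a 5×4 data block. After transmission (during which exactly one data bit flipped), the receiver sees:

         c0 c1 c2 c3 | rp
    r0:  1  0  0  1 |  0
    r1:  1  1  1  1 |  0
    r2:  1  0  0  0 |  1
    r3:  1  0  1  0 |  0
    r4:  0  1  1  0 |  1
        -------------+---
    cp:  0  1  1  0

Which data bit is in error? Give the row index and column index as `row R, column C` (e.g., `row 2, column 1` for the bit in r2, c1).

Recompute each row's even parity and compare to rp:
  r0: data parity 0, sent rp 0 → ok
  r1: data parity 0, sent rp 0 → ok
  r2: data parity 1, sent rp 1 → ok
  r3: data parity 0, sent rp 0 → ok
  r4: data parity 0, sent rp 1 → mismatch
Recompute each column's even parity and compare to cp:
  c0: data parity 0, sent cp 0 → ok
  c1: data parity 0, sent cp 1 → mismatch
  c2: data parity 1, sent cp 1 → ok
  c3: data parity 0, sent cp 0 → ok
Exactly one row (r4) and one column (c1) fail → the flipped bit is at their intersection.

row 4, column 1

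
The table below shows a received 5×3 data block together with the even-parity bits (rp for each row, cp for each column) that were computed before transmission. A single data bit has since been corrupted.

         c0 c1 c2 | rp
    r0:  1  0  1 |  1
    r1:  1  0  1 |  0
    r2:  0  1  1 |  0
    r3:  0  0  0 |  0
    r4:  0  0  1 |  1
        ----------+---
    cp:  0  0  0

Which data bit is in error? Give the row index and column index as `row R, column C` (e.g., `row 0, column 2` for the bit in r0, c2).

row 0, column 1

Recompute each row's even parity and compare to rp:
  r0: data parity 0, sent rp 1 → mismatch
  r1: data parity 0, sent rp 0 → ok
  r2: data parity 0, sent rp 0 → ok
  r3: data parity 0, sent rp 0 → ok
  r4: data parity 1, sent rp 1 → ok
Recompute each column's even parity and compare to cp:
  c0: data parity 0, sent cp 0 → ok
  c1: data parity 1, sent cp 0 → mismatch
  c2: data parity 0, sent cp 0 → ok
Exactly one row (r0) and one column (c1) fail → the flipped bit is at their intersection.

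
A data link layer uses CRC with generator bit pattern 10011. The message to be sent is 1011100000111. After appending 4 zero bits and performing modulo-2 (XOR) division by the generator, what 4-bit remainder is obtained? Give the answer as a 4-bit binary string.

0000

Append 4 zeros: 10111000001110000. Divide by 10011 (XOR where the leading bit is 1):
  pos 0: 10111 XOR 10011 = 00100
  pos 2: 10000 XOR 10011 = 00011
  pos 5: 11000 XOR 10011 = 01011
  pos 6: 10111 XOR 10011 = 00100
  pos 8: 10011 XOR 10011 = 00000
Remainder (last 4 bits) = 0000. This is the CRC / FCS.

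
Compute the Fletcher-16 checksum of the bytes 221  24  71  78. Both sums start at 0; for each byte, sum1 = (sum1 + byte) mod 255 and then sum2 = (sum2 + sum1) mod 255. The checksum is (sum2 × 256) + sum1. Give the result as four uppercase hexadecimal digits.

9C8B

Running sums (mod 255):
  after byte 0 (221): sum1=221, sum2=221
  after byte 1 (24): sum1=245, sum2=211
  after byte 2 (71): sum1=61, sum2=17
  after byte 3 (78): sum1=139, sum2=156
Checksum = sum2·256 + sum1 = 156·256 + 139 = 40075 = 0x9C8B.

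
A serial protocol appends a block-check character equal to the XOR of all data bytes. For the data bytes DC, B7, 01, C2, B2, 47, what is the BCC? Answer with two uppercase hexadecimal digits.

5D

XOR the bytes together:
  start with 0xDC
  0xDC ⊕ 0xB7 = 0x6B
  0x6B ⊕ 0x01 = 0x6A
  0x6A ⊕ 0xC2 = 0xA8
  0xA8 ⊕ 0xB2 = 0x1A
  0x1A ⊕ 0x47 = 0x5D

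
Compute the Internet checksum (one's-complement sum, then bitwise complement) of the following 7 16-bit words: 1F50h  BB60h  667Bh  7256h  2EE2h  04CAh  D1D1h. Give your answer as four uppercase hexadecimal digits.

One's-complement addition (fold any carry out of bit 15 back into bit 0):
  0x1F50 + 0xBB60 = 0x0DAB0
  0xDAB0 + 0x667B = 0x1412B → wrap carry → 0x412C
  0x412C + 0x7256 = 0x0B382
  0xB382 + 0x2EE2 = 0x0E264
  0xE264 + 0x04CA = 0x0E72E
  0xE72E + 0xD1D1 = 0x1B8FF → wrap carry → 0xB900
One's-complement sum = 0xB900.
Checksum = ~0xB900 & 0xFFFF = 0x46FF.

46FF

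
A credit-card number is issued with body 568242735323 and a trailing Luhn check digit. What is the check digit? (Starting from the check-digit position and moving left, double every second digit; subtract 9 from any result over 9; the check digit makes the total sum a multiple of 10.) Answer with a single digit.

0

Partial digits right→left: 3 2 3 5 3 7 2 4 2 8 6 5
Double every second digit counting from the check-digit position (so the 1st, 3rd, 5th, ... of the partial from the right).
  doubled (with −9 where >9): 6 6 6 4 4 3 → sum 29
  kept as-is: 2 5 7 4 8 5 → sum 31
Total = 29 + 31 = 60.
Check digit = (10 − (60 mod 10)) mod 10 = 0.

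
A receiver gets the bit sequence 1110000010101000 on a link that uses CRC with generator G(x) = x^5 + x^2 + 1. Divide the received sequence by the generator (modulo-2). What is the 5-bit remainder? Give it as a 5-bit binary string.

00111

Modulo-2 division of 1110000010101000 by 100101:
  pos 0: 111000 XOR 100101 = 011101
  pos 1: 111010 XOR 100101 = 011111
  pos 2: 111110 XOR 100101 = 011011
  pos 3: 110111 XOR 100101 = 010010
  pos 4: 100100 XOR 100101 = 000001
  pos 9: 110100 XOR 100101 = 010001
  pos 10: 100010 XOR 100101 = 000111
Remainder = 00111 (nonzero — an error is detected).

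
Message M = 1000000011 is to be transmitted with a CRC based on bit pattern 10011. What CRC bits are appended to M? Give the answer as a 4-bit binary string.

Append 4 zeros: 10000000110000. Divide by 10011 (XOR where the leading bit is 1):
  pos 0: 10000 XOR 10011 = 00011
  pos 3: 11000 XOR 10011 = 01011
  pos 4: 10111 XOR 10011 = 00100
  pos 6: 10010 XOR 10011 = 00001
Remainder (last 4 bits) = 1000. This is the CRC / FCS.

1000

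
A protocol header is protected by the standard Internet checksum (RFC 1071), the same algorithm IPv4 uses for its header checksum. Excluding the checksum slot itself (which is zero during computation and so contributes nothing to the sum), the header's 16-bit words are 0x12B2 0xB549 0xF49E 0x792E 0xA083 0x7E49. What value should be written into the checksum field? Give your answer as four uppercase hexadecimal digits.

AB69

One's-complement addition (fold any carry out of bit 15 back into bit 0):
  0x12B2 + 0xB549 = 0x0C7FB
  0xC7FB + 0xF49E = 0x1BC99 → wrap carry → 0xBC9A
  0xBC9A + 0x792E = 0x135C8 → wrap carry → 0x35C9
  0x35C9 + 0xA083 = 0x0D64C
  0xD64C + 0x7E49 = 0x15495 → wrap carry → 0x5496
One's-complement sum = 0x5496.
Checksum = ~0x5496 & 0xFFFF = 0xAB69.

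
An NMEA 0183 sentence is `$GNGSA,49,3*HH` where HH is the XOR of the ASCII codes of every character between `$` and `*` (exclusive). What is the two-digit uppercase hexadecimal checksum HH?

62

XOR the ASCII codes of the payload characters:
  'G' = 0x47 → acc = 0x47
  'N' = 0x4E → acc = 0x09
  'G' = 0x47 → acc = 0x4E
  'S' = 0x53 → acc = 0x1D
  'A' = 0x41 → acc = 0x5C
  ',' = 0x2C → acc = 0x70
  '4' = 0x34 → acc = 0x44
  '9' = 0x39 → acc = 0x7D
  ',' = 0x2C → acc = 0x51
  '3' = 0x33 → acc = 0x62
Checksum = 0x62.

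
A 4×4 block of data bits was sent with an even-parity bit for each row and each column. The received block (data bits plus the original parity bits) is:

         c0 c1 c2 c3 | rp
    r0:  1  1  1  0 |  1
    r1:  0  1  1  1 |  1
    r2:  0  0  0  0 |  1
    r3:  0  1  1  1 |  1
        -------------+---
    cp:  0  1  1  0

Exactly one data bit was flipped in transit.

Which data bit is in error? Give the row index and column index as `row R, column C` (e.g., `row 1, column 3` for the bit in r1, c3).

row 2, column 0

Recompute each row's even parity and compare to rp:
  r0: data parity 1, sent rp 1 → ok
  r1: data parity 1, sent rp 1 → ok
  r2: data parity 0, sent rp 1 → mismatch
  r3: data parity 1, sent rp 1 → ok
Recompute each column's even parity and compare to cp:
  c0: data parity 1, sent cp 0 → mismatch
  c1: data parity 1, sent cp 1 → ok
  c2: data parity 1, sent cp 1 → ok
  c3: data parity 0, sent cp 0 → ok
Exactly one row (r2) and one column (c0) fail → the flipped bit is at their intersection.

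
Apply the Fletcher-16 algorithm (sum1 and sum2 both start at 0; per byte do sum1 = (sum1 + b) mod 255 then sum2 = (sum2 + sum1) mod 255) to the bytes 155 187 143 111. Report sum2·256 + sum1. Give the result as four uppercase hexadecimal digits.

Running sums (mod 255):
  after byte 0 (155): sum1=155, sum2=155
  after byte 1 (187): sum1=87, sum2=242
  after byte 2 (143): sum1=230, sum2=217
  after byte 3 (111): sum1=86, sum2=48
Checksum = sum2·256 + sum1 = 48·256 + 86 = 12374 = 0x3056.

3056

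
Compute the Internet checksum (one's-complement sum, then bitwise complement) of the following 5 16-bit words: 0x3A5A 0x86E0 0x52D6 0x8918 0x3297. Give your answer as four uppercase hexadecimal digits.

303F

One's-complement addition (fold any carry out of bit 15 back into bit 0):
  0x3A5A + 0x86E0 = 0x0C13A
  0xC13A + 0x52D6 = 0x11410 → wrap carry → 0x1411
  0x1411 + 0x8918 = 0x09D29
  0x9D29 + 0x3297 = 0x0CFC0
One's-complement sum = 0xCFC0.
Checksum = ~0xCFC0 & 0xFFFF = 0x303F.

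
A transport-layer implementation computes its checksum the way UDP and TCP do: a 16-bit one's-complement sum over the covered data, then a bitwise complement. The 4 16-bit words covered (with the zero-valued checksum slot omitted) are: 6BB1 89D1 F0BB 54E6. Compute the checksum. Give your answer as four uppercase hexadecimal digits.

C4DA

One's-complement addition (fold any carry out of bit 15 back into bit 0):
  0x6BB1 + 0x89D1 = 0x0F582
  0xF582 + 0xF0BB = 0x1E63D → wrap carry → 0xE63E
  0xE63E + 0x54E6 = 0x13B24 → wrap carry → 0x3B25
One's-complement sum = 0x3B25.
Checksum = ~0x3B25 & 0xFFFF = 0xC4DA.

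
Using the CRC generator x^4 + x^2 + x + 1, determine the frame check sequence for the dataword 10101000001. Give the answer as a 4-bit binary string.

Append 4 zeros: 101010000010000. Divide by 10111 (XOR where the leading bit is 1):
  pos 0: 10101 XOR 10111 = 00010
  pos 3: 10000 XOR 10111 = 00111
  pos 5: 11100 XOR 10111 = 01011
  pos 6: 10111 XOR 10111 = 00000
Remainder (last 4 bits) = 0000. This is the CRC / FCS.

0000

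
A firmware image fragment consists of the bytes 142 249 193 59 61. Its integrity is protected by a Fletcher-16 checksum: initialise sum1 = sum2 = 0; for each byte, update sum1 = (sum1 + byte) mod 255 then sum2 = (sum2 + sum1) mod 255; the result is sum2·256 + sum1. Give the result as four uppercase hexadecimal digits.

A9C2

Running sums (mod 255):
  after byte 0 (142): sum1=142, sum2=142
  after byte 1 (249): sum1=136, sum2=23
  after byte 2 (193): sum1=74, sum2=97
  after byte 3 (59): sum1=133, sum2=230
  after byte 4 (61): sum1=194, sum2=169
Checksum = sum2·256 + sum1 = 169·256 + 194 = 43458 = 0xA9C2.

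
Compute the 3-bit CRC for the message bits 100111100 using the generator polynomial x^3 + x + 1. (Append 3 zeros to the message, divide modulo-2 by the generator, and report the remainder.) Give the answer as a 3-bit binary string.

111

Append 3 zeros: 100111100000. Divide by 1011 (XOR where the leading bit is 1):
  pos 0: 1001 XOR 1011 = 0010
  pos 2: 1011 XOR 1011 = 0000
  pos 6: 1000 XOR 1011 = 0011
  pos 8: 1100 XOR 1011 = 0111
Remainder (last 3 bits) = 111. This is the CRC / FCS.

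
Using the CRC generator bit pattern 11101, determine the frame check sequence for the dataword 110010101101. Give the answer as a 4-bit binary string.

Append 4 zeros: 1100101011010000. Divide by 11101 (XOR where the leading bit is 1):
  pos 0: 11001 XOR 11101 = 00100
  pos 2: 10001 XOR 11101 = 01100
  pos 3: 11000 XOR 11101 = 00101
  pos 5: 10111 XOR 11101 = 01010
  pos 6: 10100 XOR 11101 = 01001
  pos 7: 10011 XOR 11101 = 01110
  pos 8: 11100 XOR 11101 = 00001
Remainder (last 4 bits) = 1000. This is the CRC / FCS.

1000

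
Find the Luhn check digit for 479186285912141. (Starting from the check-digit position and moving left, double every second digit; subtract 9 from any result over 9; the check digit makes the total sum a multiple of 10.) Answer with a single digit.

Partial digits right→left: 1 4 1 2 1 9 5 8 2 6 8 1 9 7 4
Double every second digit counting from the check-digit position (so the 1st, 3rd, 5th, ... of the partial from the right).
  doubled (with −9 where >9): 2 2 2 1 4 7 9 8 → sum 35
  kept as-is: 4 2 9 8 6 1 7 → sum 37
Total = 35 + 37 = 72.
Check digit = (10 − (72 mod 10)) mod 10 = 8.

8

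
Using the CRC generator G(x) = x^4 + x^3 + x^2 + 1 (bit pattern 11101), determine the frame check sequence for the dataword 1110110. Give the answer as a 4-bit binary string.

0111

Append 4 zeros: 11101100000. Divide by 11101 (XOR where the leading bit is 1):
  pos 0: 11101 XOR 11101 = 00000
  pos 5: 10000 XOR 11101 = 01101
  pos 6: 11010 XOR 11101 = 00111
Remainder (last 4 bits) = 0111. This is the CRC / FCS.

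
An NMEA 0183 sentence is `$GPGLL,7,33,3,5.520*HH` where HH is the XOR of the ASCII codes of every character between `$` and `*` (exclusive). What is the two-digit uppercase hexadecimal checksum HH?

XOR the ASCII codes of the payload characters:
  'G' = 0x47 → acc = 0x47
  'P' = 0x50 → acc = 0x17
  'G' = 0x47 → acc = 0x50
  'L' = 0x4C → acc = 0x1C
  'L' = 0x4C → acc = 0x50
  ',' = 0x2C → acc = 0x7C
  '7' = 0x37 → acc = 0x4B
  ',' = 0x2C → acc = 0x67
  '3' = 0x33 → acc = 0x54
  '3' = 0x33 → acc = 0x67
  ',' = 0x2C → acc = 0x4B
  '3' = 0x33 → acc = 0x78
  ',' = 0x2C → acc = 0x54
  '5' = 0x35 → acc = 0x61
  '.' = 0x2E → acc = 0x4F
  '5' = 0x35 → acc = 0x7A
  '2' = 0x32 → acc = 0x48
  '0' = 0x30 → acc = 0x78
Checksum = 0x78.

78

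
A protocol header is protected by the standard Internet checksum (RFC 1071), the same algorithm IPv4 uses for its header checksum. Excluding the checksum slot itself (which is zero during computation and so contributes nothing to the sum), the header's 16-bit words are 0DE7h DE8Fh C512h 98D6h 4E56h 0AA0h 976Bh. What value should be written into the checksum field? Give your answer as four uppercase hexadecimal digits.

C53D

One's-complement addition (fold any carry out of bit 15 back into bit 0):
  0x0DE7 + 0xDE8F = 0x0EC76
  0xEC76 + 0xC512 = 0x1B188 → wrap carry → 0xB189
  0xB189 + 0x98D6 = 0x14A5F → wrap carry → 0x4A60
  0x4A60 + 0x4E56 = 0x098B6
  0x98B6 + 0x0AA0 = 0x0A356
  0xA356 + 0x976B = 0x13AC1 → wrap carry → 0x3AC2
One's-complement sum = 0x3AC2.
Checksum = ~0x3AC2 & 0xFFFF = 0xC53D.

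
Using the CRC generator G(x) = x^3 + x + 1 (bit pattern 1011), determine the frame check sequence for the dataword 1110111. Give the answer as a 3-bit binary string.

101

Append 3 zeros: 1110111000. Divide by 1011 (XOR where the leading bit is 1):
  pos 0: 1110 XOR 1011 = 0101
  pos 1: 1011 XOR 1011 = 0000
  pos 5: 1100 XOR 1011 = 0111
  pos 6: 1110 XOR 1011 = 0101
Remainder (last 3 bits) = 101. This is the CRC / FCS.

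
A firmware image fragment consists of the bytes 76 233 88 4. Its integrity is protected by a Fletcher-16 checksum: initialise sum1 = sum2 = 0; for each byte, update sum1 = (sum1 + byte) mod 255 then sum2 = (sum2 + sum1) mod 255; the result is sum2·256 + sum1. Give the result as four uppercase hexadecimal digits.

Running sums (mod 255):
  after byte 0 (76): sum1=76, sum2=76
  after byte 1 (233): sum1=54, sum2=130
  after byte 2 (88): sum1=142, sum2=17
  after byte 3 (4): sum1=146, sum2=163
Checksum = sum2·256 + sum1 = 163·256 + 146 = 41874 = 0xA392.

A392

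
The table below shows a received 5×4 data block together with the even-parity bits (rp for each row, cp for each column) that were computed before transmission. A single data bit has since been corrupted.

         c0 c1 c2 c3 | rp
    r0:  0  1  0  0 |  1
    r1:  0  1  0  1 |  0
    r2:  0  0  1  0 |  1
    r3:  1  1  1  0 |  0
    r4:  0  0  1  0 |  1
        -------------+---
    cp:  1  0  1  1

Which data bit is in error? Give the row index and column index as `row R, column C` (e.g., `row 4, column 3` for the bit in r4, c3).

row 3, column 1

Recompute each row's even parity and compare to rp:
  r0: data parity 1, sent rp 1 → ok
  r1: data parity 0, sent rp 0 → ok
  r2: data parity 1, sent rp 1 → ok
  r3: data parity 1, sent rp 0 → mismatch
  r4: data parity 1, sent rp 1 → ok
Recompute each column's even parity and compare to cp:
  c0: data parity 1, sent cp 1 → ok
  c1: data parity 1, sent cp 0 → mismatch
  c2: data parity 1, sent cp 1 → ok
  c3: data parity 1, sent cp 1 → ok
Exactly one row (r3) and one column (c1) fail → the flipped bit is at their intersection.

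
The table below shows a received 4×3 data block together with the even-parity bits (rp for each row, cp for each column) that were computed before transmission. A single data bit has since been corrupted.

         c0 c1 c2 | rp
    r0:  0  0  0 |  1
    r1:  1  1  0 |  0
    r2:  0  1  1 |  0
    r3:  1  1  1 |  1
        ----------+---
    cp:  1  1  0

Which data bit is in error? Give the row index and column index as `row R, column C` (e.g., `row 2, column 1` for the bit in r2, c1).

Recompute each row's even parity and compare to rp:
  r0: data parity 0, sent rp 1 → mismatch
  r1: data parity 0, sent rp 0 → ok
  r2: data parity 0, sent rp 0 → ok
  r3: data parity 1, sent rp 1 → ok
Recompute each column's even parity and compare to cp:
  c0: data parity 0, sent cp 1 → mismatch
  c1: data parity 1, sent cp 1 → ok
  c2: data parity 0, sent cp 0 → ok
Exactly one row (r0) and one column (c0) fail → the flipped bit is at their intersection.

row 0, column 0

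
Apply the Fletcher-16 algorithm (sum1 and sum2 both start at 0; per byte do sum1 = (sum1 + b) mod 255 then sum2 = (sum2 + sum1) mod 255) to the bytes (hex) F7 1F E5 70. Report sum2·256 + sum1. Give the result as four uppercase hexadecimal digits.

796D

Running sums (mod 255):
  after byte 0 (F7): sum1=247, sum2=247
  after byte 1 (1F): sum1=23, sum2=15
  after byte 2 (E5): sum1=252, sum2=12
  after byte 3 (70): sum1=109, sum2=121
Checksum = sum2·256 + sum1 = 121·256 + 109 = 31085 = 0x796D.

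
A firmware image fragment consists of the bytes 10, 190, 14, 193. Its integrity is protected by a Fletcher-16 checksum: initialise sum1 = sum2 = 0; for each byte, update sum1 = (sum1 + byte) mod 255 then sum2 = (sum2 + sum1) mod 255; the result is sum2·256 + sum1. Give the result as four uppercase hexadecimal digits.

4298

Running sums (mod 255):
  after byte 0 (10): sum1=10, sum2=10
  after byte 1 (190): sum1=200, sum2=210
  after byte 2 (14): sum1=214, sum2=169
  after byte 3 (193): sum1=152, sum2=66
Checksum = sum2·256 + sum1 = 66·256 + 152 = 17048 = 0x4298.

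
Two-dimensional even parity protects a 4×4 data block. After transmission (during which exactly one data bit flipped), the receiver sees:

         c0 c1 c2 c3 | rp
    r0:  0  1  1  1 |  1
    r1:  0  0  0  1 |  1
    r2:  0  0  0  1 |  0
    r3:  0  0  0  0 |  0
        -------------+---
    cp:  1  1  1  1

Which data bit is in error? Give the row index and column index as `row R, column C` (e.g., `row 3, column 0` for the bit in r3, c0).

row 2, column 0

Recompute each row's even parity and compare to rp:
  r0: data parity 1, sent rp 1 → ok
  r1: data parity 1, sent rp 1 → ok
  r2: data parity 1, sent rp 0 → mismatch
  r3: data parity 0, sent rp 0 → ok
Recompute each column's even parity and compare to cp:
  c0: data parity 0, sent cp 1 → mismatch
  c1: data parity 1, sent cp 1 → ok
  c2: data parity 1, sent cp 1 → ok
  c3: data parity 1, sent cp 1 → ok
Exactly one row (r2) and one column (c0) fail → the flipped bit is at their intersection.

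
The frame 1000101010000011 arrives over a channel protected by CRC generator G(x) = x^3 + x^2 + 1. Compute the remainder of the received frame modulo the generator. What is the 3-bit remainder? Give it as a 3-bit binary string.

011

Modulo-2 division of 1000101010000011 by 1101:
  pos 0: 1000 XOR 1101 = 0101
  pos 1: 1011 XOR 1101 = 0110
  pos 2: 1100 XOR 1101 = 0001
  pos 5: 1101 XOR 1101 = 0000
Remainder = 011 (nonzero — an error is detected).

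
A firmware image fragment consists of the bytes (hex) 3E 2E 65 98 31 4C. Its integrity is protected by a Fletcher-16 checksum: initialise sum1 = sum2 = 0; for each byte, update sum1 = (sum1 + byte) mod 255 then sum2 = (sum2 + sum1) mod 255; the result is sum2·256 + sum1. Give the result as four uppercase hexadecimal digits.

6AE7

Running sums (mod 255):
  after byte 0 (3E): sum1=62, sum2=62
  after byte 1 (2E): sum1=108, sum2=170
  after byte 2 (65): sum1=209, sum2=124
  after byte 3 (98): sum1=106, sum2=230
  after byte 4 (31): sum1=155, sum2=130
  after byte 5 (4C): sum1=231, sum2=106
Checksum = sum2·256 + sum1 = 106·256 + 231 = 27367 = 0x6AE7.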